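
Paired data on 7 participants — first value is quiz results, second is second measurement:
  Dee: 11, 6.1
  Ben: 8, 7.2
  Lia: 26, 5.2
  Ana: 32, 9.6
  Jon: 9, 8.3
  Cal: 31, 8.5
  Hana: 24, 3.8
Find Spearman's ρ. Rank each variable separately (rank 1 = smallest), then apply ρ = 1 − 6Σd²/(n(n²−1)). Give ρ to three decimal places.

0.357

Ranks of variable 1: 3, 1, 5, 7, 2, 6, 4
Ranks of variable 2: 3, 4, 2, 7, 5, 6, 1
d = r₁ − r₂: 0, -3, 3, 0, -3, 0, 3
d²: 0, 9, 9, 0, 9, 0, 9; Σd² = 36
ρ = 1 − 6·36/(7·48) = 1 − 216/336 = 0.357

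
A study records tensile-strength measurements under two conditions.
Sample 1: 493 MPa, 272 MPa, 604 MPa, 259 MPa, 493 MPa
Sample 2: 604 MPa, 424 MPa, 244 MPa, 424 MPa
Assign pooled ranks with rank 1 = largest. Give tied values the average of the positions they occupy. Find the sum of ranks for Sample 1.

23.5

Sorted (descending): 604, 604, 493, 493, 424, 424, 272, 259, 244
The 2 values of 604 occupy positions 1–2 → average rank (1+2)/2 = 1.5.
The 2 values of 493 occupy positions 3–4 → average rank (3+4)/2 = 3.5.
The 2 values of 424 occupy positions 5–6 → average rank (5+6)/2 = 5.5.
Sample 1 values → pooled ranks: 493→3.5, 272→7, 604→1.5, 259→8, 493→3.5
Rank sum = 3.5 + 7 + 1.5 + 8 + 3.5 = 23.5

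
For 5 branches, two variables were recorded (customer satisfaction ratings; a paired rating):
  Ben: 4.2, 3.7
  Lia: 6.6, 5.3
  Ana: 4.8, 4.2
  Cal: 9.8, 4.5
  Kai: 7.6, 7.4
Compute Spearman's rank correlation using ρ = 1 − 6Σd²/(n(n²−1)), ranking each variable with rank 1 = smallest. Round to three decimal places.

Ranks of variable 1: 1, 3, 2, 5, 4
Ranks of variable 2: 1, 4, 2, 3, 5
d = r₁ − r₂: 0, -1, 0, 2, -1
d²: 0, 1, 0, 4, 1; Σd² = 6
ρ = 1 − 6·6/(5·24) = 1 − 36/120 = 0.700

0.700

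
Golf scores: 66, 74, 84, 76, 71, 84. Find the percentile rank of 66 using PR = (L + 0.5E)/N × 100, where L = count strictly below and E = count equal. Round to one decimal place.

N = 6.
Strictly below 66: 0. Equal to 66: 1.
PR = (0 + 0.5·1)/6 × 100 = 8.3

8.3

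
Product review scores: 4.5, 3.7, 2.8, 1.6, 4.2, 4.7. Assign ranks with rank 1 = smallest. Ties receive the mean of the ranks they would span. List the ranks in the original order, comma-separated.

Sorted (ascending): 1.6, 2.8, 3.7, 4.2, 4.5, 4.7
No ties — each value takes its position as its rank.

5, 3, 2, 1, 4, 6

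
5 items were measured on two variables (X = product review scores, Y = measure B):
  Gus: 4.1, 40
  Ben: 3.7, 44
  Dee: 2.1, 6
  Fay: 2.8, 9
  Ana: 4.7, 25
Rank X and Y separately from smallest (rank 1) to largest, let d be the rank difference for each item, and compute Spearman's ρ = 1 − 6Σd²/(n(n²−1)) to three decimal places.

0.600

Ranks of variable 1: 4, 3, 1, 2, 5
Ranks of variable 2: 4, 5, 1, 2, 3
d = r₁ − r₂: 0, -2, 0, 0, 2
d²: 0, 4, 0, 0, 4; Σd² = 8
ρ = 1 − 6·8/(5·24) = 1 − 48/120 = 0.600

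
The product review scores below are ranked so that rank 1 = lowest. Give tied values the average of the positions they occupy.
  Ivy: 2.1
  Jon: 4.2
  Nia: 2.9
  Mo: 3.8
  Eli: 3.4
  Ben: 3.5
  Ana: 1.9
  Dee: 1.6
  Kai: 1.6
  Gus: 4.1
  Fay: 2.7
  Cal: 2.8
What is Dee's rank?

1.5

Sorted (ascending): 1.6, 1.6, 1.9, 2.1, 2.7, 2.8, 2.9, 3.4, 3.5, 3.8, 4.1, 4.2
The 2 values of 1.6 occupy positions 1–2 → average rank (1+2)/2 = 1.5.
Dee has value 1.6 → rank 1.5.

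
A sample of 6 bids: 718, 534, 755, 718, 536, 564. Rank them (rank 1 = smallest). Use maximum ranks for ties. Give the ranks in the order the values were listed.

Sorted (ascending): 534, 536, 564, 718, 718, 755
The 2 values of 718 occupy positions 4–5 → each gets rank 5.

5, 1, 6, 5, 2, 3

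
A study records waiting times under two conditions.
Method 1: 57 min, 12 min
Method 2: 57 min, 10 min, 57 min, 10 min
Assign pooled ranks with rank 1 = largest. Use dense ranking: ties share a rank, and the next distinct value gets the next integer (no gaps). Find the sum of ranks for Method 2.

Sorted (descending): 57, 57, 57, 12, 10, 10
The 3 values of 57 share dense rank 1.
The 2 values of 10 share dense rank 3.
Remaining distinct values take the next consecutive integers.
Method 2 values → pooled ranks: 57→1, 10→3, 57→1, 10→3
Rank sum = 1 + 3 + 1 + 3 = 8

8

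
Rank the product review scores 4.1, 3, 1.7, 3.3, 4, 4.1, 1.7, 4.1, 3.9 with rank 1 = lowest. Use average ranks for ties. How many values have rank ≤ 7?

6

Sorted (ascending): 1.7, 1.7, 3, 3.3, 3.9, 4, 4.1, 4.1, 4.1
The 2 values of 1.7 occupy positions 1–2 → average rank (1+2)/2 = 1.5.
The 3 values of 4.1 occupy positions 7–9 → average rank 8.
Ranks ≤ 7: {1.5, 1.5, 3, 4, 5, 6} → 6 values.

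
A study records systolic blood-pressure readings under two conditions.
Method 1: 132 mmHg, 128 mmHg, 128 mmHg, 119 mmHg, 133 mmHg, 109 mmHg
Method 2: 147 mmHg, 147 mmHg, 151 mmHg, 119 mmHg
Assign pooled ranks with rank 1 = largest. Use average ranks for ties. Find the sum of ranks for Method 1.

40.5

Sorted (descending): 151, 147, 147, 133, 132, 128, 128, 119, 119, 109
The 2 values of 147 occupy positions 2–3 → average rank (2+3)/2 = 2.5.
The 2 values of 128 occupy positions 6–7 → average rank (6+7)/2 = 6.5.
The 2 values of 119 occupy positions 8–9 → average rank (8+9)/2 = 8.5.
Method 1 values → pooled ranks: 132→5, 128→6.5, 128→6.5, 119→8.5, 133→4, 109→10
Rank sum = 5 + 6.5 + 6.5 + 8.5 + 4 + 10 = 40.5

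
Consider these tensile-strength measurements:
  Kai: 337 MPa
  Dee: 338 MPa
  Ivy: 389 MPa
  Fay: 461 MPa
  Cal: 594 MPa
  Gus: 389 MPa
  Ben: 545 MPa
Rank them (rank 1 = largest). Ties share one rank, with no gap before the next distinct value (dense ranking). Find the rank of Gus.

Sorted (descending): 594, 545, 461, 389, 389, 338, 337
The 2 values of 389 share dense rank 4.
Remaining distinct values take the next consecutive integers.
Gus has value 389 MPa → rank 4.

4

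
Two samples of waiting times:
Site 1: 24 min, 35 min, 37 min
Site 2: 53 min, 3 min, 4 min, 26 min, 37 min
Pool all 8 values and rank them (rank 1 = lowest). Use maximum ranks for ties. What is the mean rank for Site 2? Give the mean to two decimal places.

4.40

Sorted (ascending): 3, 4, 24, 26, 35, 37, 37, 53
The 2 values of 37 occupy positions 6–7 → each gets rank 7.
Site 2 values → pooled ranks: 53→8, 3→1, 4→2, 26→4, 37→7
Mean rank = (8 + 1 + 2 + 4 + 7) / 5 = 4.40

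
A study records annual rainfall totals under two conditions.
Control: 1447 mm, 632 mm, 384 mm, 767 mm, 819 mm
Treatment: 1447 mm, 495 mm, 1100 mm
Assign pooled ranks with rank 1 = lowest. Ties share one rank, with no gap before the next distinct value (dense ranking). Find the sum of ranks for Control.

Sorted (ascending): 384, 495, 632, 767, 819, 1100, 1447, 1447
The 2 values of 1447 share dense rank 7.
Remaining distinct values take the next consecutive integers.
Control values → pooled ranks: 1447→7, 632→3, 384→1, 767→4, 819→5
Rank sum = 7 + 3 + 1 + 4 + 5 = 20

20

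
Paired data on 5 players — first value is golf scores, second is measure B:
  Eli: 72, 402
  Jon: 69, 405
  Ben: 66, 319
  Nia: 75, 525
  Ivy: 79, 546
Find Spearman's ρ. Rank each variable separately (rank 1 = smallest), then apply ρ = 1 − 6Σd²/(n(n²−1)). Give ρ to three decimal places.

0.900

Ranks of variable 1: 3, 2, 1, 4, 5
Ranks of variable 2: 2, 3, 1, 4, 5
d = r₁ − r₂: 1, -1, 0, 0, 0
d²: 1, 1, 0, 0, 0; Σd² = 2
ρ = 1 − 6·2/(5·24) = 1 − 12/120 = 0.900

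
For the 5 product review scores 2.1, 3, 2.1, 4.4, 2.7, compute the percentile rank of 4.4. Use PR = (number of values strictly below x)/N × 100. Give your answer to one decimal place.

80.0

N = 5.
Strictly below 4.4: 4. Equal to 4.4: 1.
PR = 4/5 × 100 = 80.0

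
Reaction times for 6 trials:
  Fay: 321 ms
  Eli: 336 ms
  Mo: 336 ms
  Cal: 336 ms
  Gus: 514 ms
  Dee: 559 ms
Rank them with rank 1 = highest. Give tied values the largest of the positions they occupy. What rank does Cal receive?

5

Sorted (descending): 559, 514, 336, 336, 336, 321
The 3 values of 336 occupy positions 3–5 → each gets rank 5.
Cal has value 336 ms → rank 5.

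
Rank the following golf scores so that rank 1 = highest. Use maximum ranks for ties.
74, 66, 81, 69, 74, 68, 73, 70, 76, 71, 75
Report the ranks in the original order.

Sorted (descending): 81, 76, 75, 74, 74, 73, 71, 70, 69, 68, 66
The 2 values of 74 occupy positions 4–5 → each gets rank 5.

5, 11, 1, 9, 5, 10, 6, 8, 2, 7, 3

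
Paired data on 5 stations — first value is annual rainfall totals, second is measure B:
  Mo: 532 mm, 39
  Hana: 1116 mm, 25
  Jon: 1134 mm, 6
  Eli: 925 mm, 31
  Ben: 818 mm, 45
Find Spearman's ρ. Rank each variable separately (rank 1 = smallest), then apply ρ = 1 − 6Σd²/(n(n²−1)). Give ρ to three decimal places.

-0.900

Ranks of variable 1: 1, 4, 5, 3, 2
Ranks of variable 2: 4, 2, 1, 3, 5
d = r₁ − r₂: -3, 2, 4, 0, -3
d²: 9, 4, 16, 0, 9; Σd² = 38
ρ = 1 − 6·38/(5·24) = 1 − 228/120 = -0.900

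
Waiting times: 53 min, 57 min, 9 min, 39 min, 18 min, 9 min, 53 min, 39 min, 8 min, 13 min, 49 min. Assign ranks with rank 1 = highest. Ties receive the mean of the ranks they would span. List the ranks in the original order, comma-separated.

2.5, 1, 9.5, 5.5, 7, 9.5, 2.5, 5.5, 11, 8, 4

Sorted (descending): 57, 53, 53, 49, 39, 39, 18, 13, 9, 9, 8
The 2 values of 53 occupy positions 2–3 → average rank (2+3)/2 = 2.5.
The 2 values of 39 occupy positions 5–6 → average rank (5+6)/2 = 5.5.
The 2 values of 9 occupy positions 9–10 → average rank (9+10)/2 = 9.5.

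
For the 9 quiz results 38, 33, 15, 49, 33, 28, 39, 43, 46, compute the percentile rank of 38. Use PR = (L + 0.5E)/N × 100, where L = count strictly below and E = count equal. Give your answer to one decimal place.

N = 9.
Strictly below 38: 4. Equal to 38: 1.
PR = (4 + 0.5·1)/9 × 100 = 50.0

50.0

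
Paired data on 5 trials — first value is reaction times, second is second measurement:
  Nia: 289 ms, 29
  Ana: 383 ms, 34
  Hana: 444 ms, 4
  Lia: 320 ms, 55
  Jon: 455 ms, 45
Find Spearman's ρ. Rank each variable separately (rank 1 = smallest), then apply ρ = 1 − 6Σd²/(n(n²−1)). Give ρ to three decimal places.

0.000

Ranks of variable 1: 1, 3, 4, 2, 5
Ranks of variable 2: 2, 3, 1, 5, 4
d = r₁ − r₂: -1, 0, 3, -3, 1
d²: 1, 0, 9, 9, 1; Σd² = 20
ρ = 1 − 6·20/(5·24) = 1 − 120/120 = 0.000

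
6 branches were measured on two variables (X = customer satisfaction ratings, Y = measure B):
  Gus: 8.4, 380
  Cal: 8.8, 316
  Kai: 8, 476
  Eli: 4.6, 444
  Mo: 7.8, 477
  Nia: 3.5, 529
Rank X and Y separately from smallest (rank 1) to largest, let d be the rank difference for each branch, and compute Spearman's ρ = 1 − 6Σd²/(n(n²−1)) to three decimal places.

Ranks of variable 1: 5, 6, 4, 2, 3, 1
Ranks of variable 2: 2, 1, 4, 3, 5, 6
d = r₁ − r₂: 3, 5, 0, -1, -2, -5
d²: 9, 25, 0, 1, 4, 25; Σd² = 64
ρ = 1 − 6·64/(6·35) = 1 − 384/210 = -0.829

-0.829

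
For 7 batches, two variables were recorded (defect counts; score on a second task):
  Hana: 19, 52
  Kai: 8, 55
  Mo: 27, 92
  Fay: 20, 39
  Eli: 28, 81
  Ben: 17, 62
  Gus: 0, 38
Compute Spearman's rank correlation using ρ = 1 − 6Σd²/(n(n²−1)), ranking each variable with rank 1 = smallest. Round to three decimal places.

0.643

Ranks of variable 1: 4, 2, 6, 5, 7, 3, 1
Ranks of variable 2: 3, 4, 7, 2, 6, 5, 1
d = r₁ − r₂: 1, -2, -1, 3, 1, -2, 0
d²: 1, 4, 1, 9, 1, 4, 0; Σd² = 20
ρ = 1 − 6·20/(7·48) = 1 − 120/336 = 0.643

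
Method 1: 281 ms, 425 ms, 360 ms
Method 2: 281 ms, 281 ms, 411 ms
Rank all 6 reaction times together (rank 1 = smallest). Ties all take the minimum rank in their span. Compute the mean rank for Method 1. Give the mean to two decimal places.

3.67

Sorted (ascending): 281, 281, 281, 360, 411, 425
The 3 values of 281 occupy positions 1–3 → each gets rank 1.
Method 1 values → pooled ranks: 281→1, 425→6, 360→4
Mean rank = (1 + 6 + 4) / 3 = 3.67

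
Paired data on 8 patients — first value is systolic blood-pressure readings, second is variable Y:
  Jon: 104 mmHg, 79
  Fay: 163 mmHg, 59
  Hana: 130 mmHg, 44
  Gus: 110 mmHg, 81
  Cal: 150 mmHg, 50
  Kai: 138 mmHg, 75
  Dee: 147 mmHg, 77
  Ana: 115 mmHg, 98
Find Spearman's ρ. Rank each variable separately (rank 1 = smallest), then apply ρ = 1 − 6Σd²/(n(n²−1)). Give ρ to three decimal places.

-0.619

Ranks of variable 1: 1, 8, 4, 2, 7, 5, 6, 3
Ranks of variable 2: 6, 3, 1, 7, 2, 4, 5, 8
d = r₁ − r₂: -5, 5, 3, -5, 5, 1, 1, -5
d²: 25, 25, 9, 25, 25, 1, 1, 25; Σd² = 136
ρ = 1 − 6·136/(8·63) = 1 − 816/504 = -0.619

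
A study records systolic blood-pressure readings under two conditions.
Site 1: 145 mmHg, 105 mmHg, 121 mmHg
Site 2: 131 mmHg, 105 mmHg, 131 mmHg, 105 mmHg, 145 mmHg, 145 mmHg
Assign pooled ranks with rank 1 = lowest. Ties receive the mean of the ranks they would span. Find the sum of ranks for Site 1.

14

Sorted (ascending): 105, 105, 105, 121, 131, 131, 145, 145, 145
The 3 values of 105 occupy positions 1–3 → average rank 2.
The 2 values of 131 occupy positions 5–6 → average rank (5+6)/2 = 5.5.
The 3 values of 145 occupy positions 7–9 → average rank 8.
Site 1 values → pooled ranks: 145→8, 105→2, 121→4
Rank sum = 8 + 2 + 4 = 14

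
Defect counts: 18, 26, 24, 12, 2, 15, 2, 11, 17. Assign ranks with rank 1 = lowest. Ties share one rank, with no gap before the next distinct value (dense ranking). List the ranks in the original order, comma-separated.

6, 8, 7, 3, 1, 4, 1, 2, 5

Sorted (ascending): 2, 2, 11, 12, 15, 17, 18, 24, 26
The 2 values of 2 share dense rank 1.
Remaining distinct values take the next consecutive integers.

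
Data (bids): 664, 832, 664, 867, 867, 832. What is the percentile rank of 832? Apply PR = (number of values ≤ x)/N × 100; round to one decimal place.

N = 6.
Strictly below 832: 2. Equal to 832: 2.
PR = 4/6 × 100 = 66.7

66.7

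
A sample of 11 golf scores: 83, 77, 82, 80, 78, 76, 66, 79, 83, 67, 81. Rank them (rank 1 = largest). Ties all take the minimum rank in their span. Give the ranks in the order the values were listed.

1, 8, 3, 5, 7, 9, 11, 6, 1, 10, 4

Sorted (descending): 83, 83, 82, 81, 80, 79, 78, 77, 76, 67, 66
The 2 values of 83 occupy positions 1–2 → each gets rank 1.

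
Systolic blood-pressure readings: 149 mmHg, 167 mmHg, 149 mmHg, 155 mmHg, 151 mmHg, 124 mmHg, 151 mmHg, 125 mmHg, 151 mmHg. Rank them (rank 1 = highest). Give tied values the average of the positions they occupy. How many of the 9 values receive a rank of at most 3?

Sorted (descending): 167, 155, 151, 151, 151, 149, 149, 125, 124
The 3 values of 151 occupy positions 3–5 → average rank 4.
The 2 values of 149 occupy positions 6–7 → average rank (6+7)/2 = 6.5.
Ranks ≤ 3: {1, 2} → 2 values.

2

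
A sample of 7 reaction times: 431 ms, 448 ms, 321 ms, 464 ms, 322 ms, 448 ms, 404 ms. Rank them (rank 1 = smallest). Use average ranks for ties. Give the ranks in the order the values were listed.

4, 5.5, 1, 7, 2, 5.5, 3

Sorted (ascending): 321, 322, 404, 431, 448, 448, 464
The 2 values of 448 occupy positions 5–6 → average rank (5+6)/2 = 5.5.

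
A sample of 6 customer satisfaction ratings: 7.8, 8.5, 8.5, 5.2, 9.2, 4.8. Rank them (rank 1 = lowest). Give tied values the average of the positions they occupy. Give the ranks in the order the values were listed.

Sorted (ascending): 4.8, 5.2, 7.8, 8.5, 8.5, 9.2
The 2 values of 8.5 occupy positions 4–5 → average rank (4+5)/2 = 4.5.

3, 4.5, 4.5, 2, 6, 1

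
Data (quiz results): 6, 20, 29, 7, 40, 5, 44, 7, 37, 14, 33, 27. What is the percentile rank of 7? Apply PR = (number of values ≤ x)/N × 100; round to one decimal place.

N = 12.
Strictly below 7: 2. Equal to 7: 2.
PR = 4/12 × 100 = 33.3

33.3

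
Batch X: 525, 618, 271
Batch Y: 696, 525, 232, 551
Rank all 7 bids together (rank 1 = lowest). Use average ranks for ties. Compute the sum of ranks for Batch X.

Sorted (ascending): 232, 271, 525, 525, 551, 618, 696
The 2 values of 525 occupy positions 3–4 → average rank (3+4)/2 = 3.5.
Batch X values → pooled ranks: 525→3.5, 618→6, 271→2
Rank sum = 3.5 + 6 + 2 = 11.5

11.5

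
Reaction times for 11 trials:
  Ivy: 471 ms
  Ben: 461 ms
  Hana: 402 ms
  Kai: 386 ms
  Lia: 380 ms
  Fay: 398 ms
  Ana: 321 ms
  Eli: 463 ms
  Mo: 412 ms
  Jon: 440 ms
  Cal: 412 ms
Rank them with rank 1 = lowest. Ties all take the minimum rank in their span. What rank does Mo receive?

Sorted (ascending): 321, 380, 386, 398, 402, 412, 412, 440, 461, 463, 471
The 2 values of 412 occupy positions 6–7 → each gets rank 6.
Mo has value 412 ms → rank 6.

6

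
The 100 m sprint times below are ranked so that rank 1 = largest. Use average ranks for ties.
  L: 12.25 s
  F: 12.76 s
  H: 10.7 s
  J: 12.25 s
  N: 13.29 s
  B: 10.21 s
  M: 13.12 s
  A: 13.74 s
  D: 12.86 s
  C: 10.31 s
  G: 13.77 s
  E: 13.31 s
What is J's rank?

8.5

Sorted (descending): 13.77, 13.74, 13.31, 13.29, 13.12, 12.86, 12.76, 12.25, 12.25, 10.7, 10.31, 10.21
The 2 values of 12.25 occupy positions 8–9 → average rank (8+9)/2 = 8.5.
J has value 12.25 s → rank 8.5.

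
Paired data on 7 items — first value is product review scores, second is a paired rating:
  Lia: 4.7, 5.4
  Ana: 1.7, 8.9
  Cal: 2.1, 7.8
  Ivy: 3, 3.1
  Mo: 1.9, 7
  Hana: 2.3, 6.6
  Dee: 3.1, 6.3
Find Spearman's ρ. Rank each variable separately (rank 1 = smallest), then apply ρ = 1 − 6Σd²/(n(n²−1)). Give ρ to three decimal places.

-0.857

Ranks of variable 1: 7, 1, 3, 5, 2, 4, 6
Ranks of variable 2: 2, 7, 6, 1, 5, 4, 3
d = r₁ − r₂: 5, -6, -3, 4, -3, 0, 3
d²: 25, 36, 9, 16, 9, 0, 9; Σd² = 104
ρ = 1 − 6·104/(7·48) = 1 − 624/336 = -0.857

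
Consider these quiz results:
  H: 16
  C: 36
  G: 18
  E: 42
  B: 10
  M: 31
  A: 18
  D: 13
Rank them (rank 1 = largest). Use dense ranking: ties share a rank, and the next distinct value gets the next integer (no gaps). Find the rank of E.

1

Sorted (descending): 42, 36, 31, 18, 18, 16, 13, 10
The 2 values of 18 share dense rank 4.
Remaining distinct values take the next consecutive integers.
E has value 42 → rank 1.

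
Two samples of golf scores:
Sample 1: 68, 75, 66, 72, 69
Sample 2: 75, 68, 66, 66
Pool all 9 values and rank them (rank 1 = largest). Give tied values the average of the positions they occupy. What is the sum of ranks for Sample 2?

23

Sorted (descending): 75, 75, 72, 69, 68, 68, 66, 66, 66
The 2 values of 75 occupy positions 1–2 → average rank (1+2)/2 = 1.5.
The 2 values of 68 occupy positions 5–6 → average rank (5+6)/2 = 5.5.
The 3 values of 66 occupy positions 7–9 → average rank 8.
Sample 2 values → pooled ranks: 75→1.5, 68→5.5, 66→8, 66→8
Rank sum = 1.5 + 5.5 + 8 + 8 = 23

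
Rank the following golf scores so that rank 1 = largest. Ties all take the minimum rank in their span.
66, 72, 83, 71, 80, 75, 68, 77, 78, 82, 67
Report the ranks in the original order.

Sorted (descending): 83, 82, 80, 78, 77, 75, 72, 71, 68, 67, 66
No ties — each value takes its position as its rank.

11, 7, 1, 8, 3, 6, 9, 5, 4, 2, 10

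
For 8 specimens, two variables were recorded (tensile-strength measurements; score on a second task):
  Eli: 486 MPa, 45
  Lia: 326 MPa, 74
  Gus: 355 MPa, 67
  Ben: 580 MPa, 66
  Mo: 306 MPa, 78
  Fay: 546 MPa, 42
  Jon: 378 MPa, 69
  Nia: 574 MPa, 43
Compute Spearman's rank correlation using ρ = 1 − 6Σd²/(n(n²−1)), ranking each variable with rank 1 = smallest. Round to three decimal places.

Ranks of variable 1: 5, 2, 3, 8, 1, 6, 4, 7
Ranks of variable 2: 3, 7, 5, 4, 8, 1, 6, 2
d = r₁ − r₂: 2, -5, -2, 4, -7, 5, -2, 5
d²: 4, 25, 4, 16, 49, 25, 4, 25; Σd² = 152
ρ = 1 − 6·152/(8·63) = 1 − 912/504 = -0.810

-0.810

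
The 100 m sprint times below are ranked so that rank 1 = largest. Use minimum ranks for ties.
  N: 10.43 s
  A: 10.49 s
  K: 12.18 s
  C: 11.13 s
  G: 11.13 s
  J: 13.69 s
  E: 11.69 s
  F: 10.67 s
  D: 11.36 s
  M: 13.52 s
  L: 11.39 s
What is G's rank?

Sorted (descending): 13.69, 13.52, 12.18, 11.69, 11.39, 11.36, 11.13, 11.13, 10.67, 10.49, 10.43
The 2 values of 11.13 occupy positions 7–8 → each gets rank 7.
G has value 11.13 s → rank 7.

7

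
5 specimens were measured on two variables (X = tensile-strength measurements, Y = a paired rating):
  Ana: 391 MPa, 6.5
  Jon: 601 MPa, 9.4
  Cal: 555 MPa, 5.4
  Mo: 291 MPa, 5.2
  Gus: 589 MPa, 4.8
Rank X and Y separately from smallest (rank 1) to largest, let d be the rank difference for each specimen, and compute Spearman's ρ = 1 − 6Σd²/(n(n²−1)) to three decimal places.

Ranks of variable 1: 2, 5, 3, 1, 4
Ranks of variable 2: 4, 5, 3, 2, 1
d = r₁ − r₂: -2, 0, 0, -1, 3
d²: 4, 0, 0, 1, 9; Σd² = 14
ρ = 1 − 6·14/(5·24) = 1 − 84/120 = 0.300

0.300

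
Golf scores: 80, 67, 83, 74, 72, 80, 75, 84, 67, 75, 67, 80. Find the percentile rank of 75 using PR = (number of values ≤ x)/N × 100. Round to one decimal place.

58.3

N = 12.
Strictly below 75: 5. Equal to 75: 2.
PR = 7/12 × 100 = 58.3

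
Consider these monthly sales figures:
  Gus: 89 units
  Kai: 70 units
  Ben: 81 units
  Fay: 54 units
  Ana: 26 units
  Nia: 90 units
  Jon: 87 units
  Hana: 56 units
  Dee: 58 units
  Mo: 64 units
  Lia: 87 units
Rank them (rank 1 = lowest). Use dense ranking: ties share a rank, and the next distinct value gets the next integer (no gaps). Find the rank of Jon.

8

Sorted (ascending): 26, 54, 56, 58, 64, 70, 81, 87, 87, 89, 90
The 2 values of 87 share dense rank 8.
Remaining distinct values take the next consecutive integers.
Jon has value 87 units → rank 8.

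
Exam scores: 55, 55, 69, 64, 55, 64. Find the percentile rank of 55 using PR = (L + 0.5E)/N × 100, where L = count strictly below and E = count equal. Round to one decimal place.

N = 6.
Strictly below 55: 0. Equal to 55: 3.
PR = (0 + 0.5·3)/6 × 100 = 25.0

25.0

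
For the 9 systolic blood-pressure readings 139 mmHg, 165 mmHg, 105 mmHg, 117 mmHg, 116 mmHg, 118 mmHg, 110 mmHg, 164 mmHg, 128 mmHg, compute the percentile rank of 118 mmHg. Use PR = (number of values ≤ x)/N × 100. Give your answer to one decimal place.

N = 9.
Strictly below 118: 4. Equal to 118: 1.
PR = 5/9 × 100 = 55.6

55.6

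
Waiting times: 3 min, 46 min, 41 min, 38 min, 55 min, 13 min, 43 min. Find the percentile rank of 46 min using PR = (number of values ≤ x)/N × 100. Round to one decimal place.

N = 7.
Strictly below 46: 5. Equal to 46: 1.
PR = 6/7 × 100 = 85.7

85.7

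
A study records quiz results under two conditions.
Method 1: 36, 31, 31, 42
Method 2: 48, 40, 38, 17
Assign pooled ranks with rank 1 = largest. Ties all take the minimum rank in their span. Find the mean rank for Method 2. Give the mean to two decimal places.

4.00

Sorted (descending): 48, 42, 40, 38, 36, 31, 31, 17
The 2 values of 31 occupy positions 6–7 → each gets rank 6.
Method 2 values → pooled ranks: 48→1, 40→3, 38→4, 17→8
Mean rank = (1 + 3 + 4 + 8) / 4 = 4.00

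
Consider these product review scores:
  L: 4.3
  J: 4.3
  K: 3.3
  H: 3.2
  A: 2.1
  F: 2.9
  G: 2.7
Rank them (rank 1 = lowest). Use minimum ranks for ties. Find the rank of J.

Sorted (ascending): 2.1, 2.7, 2.9, 3.2, 3.3, 4.3, 4.3
The 2 values of 4.3 occupy positions 6–7 → each gets rank 6.
J has value 4.3 → rank 6.

6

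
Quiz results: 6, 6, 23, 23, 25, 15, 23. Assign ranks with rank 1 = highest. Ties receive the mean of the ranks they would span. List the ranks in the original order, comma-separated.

6.5, 6.5, 3, 3, 1, 5, 3

Sorted (descending): 25, 23, 23, 23, 15, 6, 6
The 3 values of 23 occupy positions 2–4 → average rank 3.
The 2 values of 6 occupy positions 6–7 → average rank (6+7)/2 = 6.5.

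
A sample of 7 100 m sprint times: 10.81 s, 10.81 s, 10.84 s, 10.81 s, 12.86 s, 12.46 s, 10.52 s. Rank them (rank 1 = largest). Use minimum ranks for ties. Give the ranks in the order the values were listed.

Sorted (descending): 12.86, 12.46, 10.84, 10.81, 10.81, 10.81, 10.52
The 3 values of 10.81 occupy positions 4–6 → each gets rank 4.

4, 4, 3, 4, 1, 2, 7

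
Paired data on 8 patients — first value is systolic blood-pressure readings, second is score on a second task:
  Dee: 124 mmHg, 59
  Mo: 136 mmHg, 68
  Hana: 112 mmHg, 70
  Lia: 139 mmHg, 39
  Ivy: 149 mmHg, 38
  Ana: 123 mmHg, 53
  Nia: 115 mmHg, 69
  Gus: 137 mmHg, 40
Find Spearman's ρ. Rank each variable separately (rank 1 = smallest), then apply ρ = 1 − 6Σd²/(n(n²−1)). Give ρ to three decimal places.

-0.905

Ranks of variable 1: 4, 5, 1, 7, 8, 3, 2, 6
Ranks of variable 2: 5, 6, 8, 2, 1, 4, 7, 3
d = r₁ − r₂: -1, -1, -7, 5, 7, -1, -5, 3
d²: 1, 1, 49, 25, 49, 1, 25, 9; Σd² = 160
ρ = 1 − 6·160/(8·63) = 1 − 960/504 = -0.905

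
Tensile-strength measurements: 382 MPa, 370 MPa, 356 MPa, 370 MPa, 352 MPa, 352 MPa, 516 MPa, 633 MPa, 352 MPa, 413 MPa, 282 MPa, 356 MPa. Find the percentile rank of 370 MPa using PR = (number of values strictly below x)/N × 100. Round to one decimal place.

N = 12.
Strictly below 370: 6. Equal to 370: 2.
PR = 6/12 × 100 = 50.0

50.0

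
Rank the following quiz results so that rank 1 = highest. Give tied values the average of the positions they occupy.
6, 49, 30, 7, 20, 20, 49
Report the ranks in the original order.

Sorted (descending): 49, 49, 30, 20, 20, 7, 6
The 2 values of 49 occupy positions 1–2 → average rank (1+2)/2 = 1.5.
The 2 values of 20 occupy positions 4–5 → average rank (4+5)/2 = 4.5.

7, 1.5, 3, 6, 4.5, 4.5, 1.5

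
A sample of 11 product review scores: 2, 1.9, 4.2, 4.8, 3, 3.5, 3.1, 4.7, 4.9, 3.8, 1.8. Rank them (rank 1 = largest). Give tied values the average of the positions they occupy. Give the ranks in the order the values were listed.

Sorted (descending): 4.9, 4.8, 4.7, 4.2, 3.8, 3.5, 3.1, 3, 2, 1.9, 1.8
No ties — each value takes its position as its rank.

9, 10, 4, 2, 8, 6, 7, 3, 1, 5, 11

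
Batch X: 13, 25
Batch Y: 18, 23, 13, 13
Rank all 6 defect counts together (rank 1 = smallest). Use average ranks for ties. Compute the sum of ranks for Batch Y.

Sorted (ascending): 13, 13, 13, 18, 23, 25
The 3 values of 13 occupy positions 1–3 → average rank 2.
Batch Y values → pooled ranks: 18→4, 23→5, 13→2, 13→2
Rank sum = 4 + 5 + 2 + 2 = 13

13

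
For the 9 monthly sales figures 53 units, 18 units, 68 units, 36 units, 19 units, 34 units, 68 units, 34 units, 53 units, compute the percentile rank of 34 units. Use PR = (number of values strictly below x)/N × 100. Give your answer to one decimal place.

22.2

N = 9.
Strictly below 34: 2. Equal to 34: 2.
PR = 2/9 × 100 = 22.2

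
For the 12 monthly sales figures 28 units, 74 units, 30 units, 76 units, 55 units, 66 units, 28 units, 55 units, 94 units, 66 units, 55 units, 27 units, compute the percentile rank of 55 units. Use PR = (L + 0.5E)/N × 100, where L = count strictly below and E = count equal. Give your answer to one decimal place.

N = 12.
Strictly below 55: 4. Equal to 55: 3.
PR = (4 + 0.5·3)/12 × 100 = 45.8

45.8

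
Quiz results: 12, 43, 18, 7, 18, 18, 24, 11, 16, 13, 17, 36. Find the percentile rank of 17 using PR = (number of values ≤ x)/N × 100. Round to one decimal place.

N = 12.
Strictly below 17: 5. Equal to 17: 1.
PR = 6/12 × 100 = 50.0

50.0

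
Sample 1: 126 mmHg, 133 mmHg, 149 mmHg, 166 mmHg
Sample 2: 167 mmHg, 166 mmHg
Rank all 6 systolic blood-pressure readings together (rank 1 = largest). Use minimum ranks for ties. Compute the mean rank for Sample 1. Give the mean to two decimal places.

Sorted (descending): 167, 166, 166, 149, 133, 126
The 2 values of 166 occupy positions 2–3 → each gets rank 2.
Sample 1 values → pooled ranks: 126→6, 133→5, 149→4, 166→2
Mean rank = (6 + 5 + 4 + 2) / 4 = 4.25

4.25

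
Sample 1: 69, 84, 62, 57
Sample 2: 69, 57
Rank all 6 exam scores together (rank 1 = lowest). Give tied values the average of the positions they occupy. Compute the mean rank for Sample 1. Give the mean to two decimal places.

Sorted (ascending): 57, 57, 62, 69, 69, 84
The 2 values of 57 occupy positions 1–2 → average rank (1+2)/2 = 1.5.
The 2 values of 69 occupy positions 4–5 → average rank (4+5)/2 = 4.5.
Sample 1 values → pooled ranks: 69→4.5, 84→6, 62→3, 57→1.5
Mean rank = (4.5 + 6 + 3 + 1.5) / 4 = 3.75

3.75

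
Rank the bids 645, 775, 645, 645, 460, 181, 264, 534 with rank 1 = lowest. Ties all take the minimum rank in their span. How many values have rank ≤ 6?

7

Sorted (ascending): 181, 264, 460, 534, 645, 645, 645, 775
The 3 values of 645 occupy positions 5–7 → each gets rank 5.
Ranks ≤ 6: {1, 2, 3, 4, 5, 5, 5} → 7 values.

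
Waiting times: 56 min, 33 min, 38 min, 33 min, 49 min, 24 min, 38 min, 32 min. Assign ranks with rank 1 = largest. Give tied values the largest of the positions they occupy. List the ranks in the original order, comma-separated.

1, 6, 4, 6, 2, 8, 4, 7

Sorted (descending): 56, 49, 38, 38, 33, 33, 32, 24
The 2 values of 38 occupy positions 3–4 → each gets rank 4.
The 2 values of 33 occupy positions 5–6 → each gets rank 6.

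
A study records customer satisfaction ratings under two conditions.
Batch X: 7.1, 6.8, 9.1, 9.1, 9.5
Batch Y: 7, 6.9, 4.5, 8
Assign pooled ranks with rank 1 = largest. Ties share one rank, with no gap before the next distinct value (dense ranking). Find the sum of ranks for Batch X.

Sorted (descending): 9.5, 9.1, 9.1, 8, 7.1, 7, 6.9, 6.8, 4.5
The 2 values of 9.1 share dense rank 2.
Remaining distinct values take the next consecutive integers.
Batch X values → pooled ranks: 7.1→4, 6.8→7, 9.1→2, 9.1→2, 9.5→1
Rank sum = 4 + 7 + 2 + 2 + 1 = 16

16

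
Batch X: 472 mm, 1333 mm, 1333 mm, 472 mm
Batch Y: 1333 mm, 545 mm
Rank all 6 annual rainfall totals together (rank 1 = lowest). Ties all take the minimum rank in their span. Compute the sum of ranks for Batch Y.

Sorted (ascending): 472, 472, 545, 1333, 1333, 1333
The 2 values of 472 occupy positions 1–2 → each gets rank 1.
The 3 values of 1333 occupy positions 4–6 → each gets rank 4.
Batch Y values → pooled ranks: 1333→4, 545→3
Rank sum = 4 + 3 = 7

7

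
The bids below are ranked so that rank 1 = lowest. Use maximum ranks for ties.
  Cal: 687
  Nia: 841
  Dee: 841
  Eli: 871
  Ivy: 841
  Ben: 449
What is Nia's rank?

5

Sorted (ascending): 449, 687, 841, 841, 841, 871
The 3 values of 841 occupy positions 3–5 → each gets rank 5.
Nia has value 841 → rank 5.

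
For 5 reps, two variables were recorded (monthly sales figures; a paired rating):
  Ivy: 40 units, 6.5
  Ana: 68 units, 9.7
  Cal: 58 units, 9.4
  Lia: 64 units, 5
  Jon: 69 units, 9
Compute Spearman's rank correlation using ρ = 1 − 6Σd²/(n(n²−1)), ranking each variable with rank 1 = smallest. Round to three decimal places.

0.300

Ranks of variable 1: 1, 4, 2, 3, 5
Ranks of variable 2: 2, 5, 4, 1, 3
d = r₁ − r₂: -1, -1, -2, 2, 2
d²: 1, 1, 4, 4, 4; Σd² = 14
ρ = 1 − 6·14/(5·24) = 1 − 84/120 = 0.300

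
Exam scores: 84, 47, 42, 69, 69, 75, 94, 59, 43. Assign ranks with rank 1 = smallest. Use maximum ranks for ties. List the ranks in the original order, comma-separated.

Sorted (ascending): 42, 43, 47, 59, 69, 69, 75, 84, 94
The 2 values of 69 occupy positions 5–6 → each gets rank 6.

8, 3, 1, 6, 6, 7, 9, 4, 2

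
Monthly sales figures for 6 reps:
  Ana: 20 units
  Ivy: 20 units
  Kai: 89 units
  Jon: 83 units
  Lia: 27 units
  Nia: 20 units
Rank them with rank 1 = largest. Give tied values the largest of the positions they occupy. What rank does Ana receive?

6

Sorted (descending): 89, 83, 27, 20, 20, 20
The 3 values of 20 occupy positions 4–6 → each gets rank 6.
Ana has value 20 units → rank 6.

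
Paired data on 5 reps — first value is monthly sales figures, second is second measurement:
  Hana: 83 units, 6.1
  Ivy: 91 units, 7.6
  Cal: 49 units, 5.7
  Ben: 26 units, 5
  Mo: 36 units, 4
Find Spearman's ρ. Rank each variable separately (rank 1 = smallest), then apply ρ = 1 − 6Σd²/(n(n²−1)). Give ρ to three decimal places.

0.900

Ranks of variable 1: 4, 5, 3, 1, 2
Ranks of variable 2: 4, 5, 3, 2, 1
d = r₁ − r₂: 0, 0, 0, -1, 1
d²: 0, 0, 0, 1, 1; Σd² = 2
ρ = 1 − 6·2/(5·24) = 1 − 12/120 = 0.900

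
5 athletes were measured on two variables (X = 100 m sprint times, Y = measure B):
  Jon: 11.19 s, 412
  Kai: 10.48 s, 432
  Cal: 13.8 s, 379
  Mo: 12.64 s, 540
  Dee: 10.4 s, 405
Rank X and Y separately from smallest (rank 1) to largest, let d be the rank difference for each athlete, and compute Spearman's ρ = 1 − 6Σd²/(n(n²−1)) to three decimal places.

-0.100

Ranks of variable 1: 3, 2, 5, 4, 1
Ranks of variable 2: 3, 4, 1, 5, 2
d = r₁ − r₂: 0, -2, 4, -1, -1
d²: 0, 4, 16, 1, 1; Σd² = 22
ρ = 1 − 6·22/(5·24) = 1 − 132/120 = -0.100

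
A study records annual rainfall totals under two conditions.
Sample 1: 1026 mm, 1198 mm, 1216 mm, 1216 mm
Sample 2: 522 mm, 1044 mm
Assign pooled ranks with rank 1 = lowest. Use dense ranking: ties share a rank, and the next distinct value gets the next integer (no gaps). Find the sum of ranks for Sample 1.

Sorted (ascending): 522, 1026, 1044, 1198, 1216, 1216
The 2 values of 1216 share dense rank 5.
Remaining distinct values take the next consecutive integers.
Sample 1 values → pooled ranks: 1026→2, 1198→4, 1216→5, 1216→5
Rank sum = 2 + 4 + 5 + 5 = 16

16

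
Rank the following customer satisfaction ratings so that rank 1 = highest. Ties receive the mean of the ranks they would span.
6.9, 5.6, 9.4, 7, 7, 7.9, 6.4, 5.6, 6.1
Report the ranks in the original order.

Sorted (descending): 9.4, 7.9, 7, 7, 6.9, 6.4, 6.1, 5.6, 5.6
The 2 values of 7 occupy positions 3–4 → average rank (3+4)/2 = 3.5.
The 2 values of 5.6 occupy positions 8–9 → average rank (8+9)/2 = 8.5.

5, 8.5, 1, 3.5, 3.5, 2, 6, 8.5, 7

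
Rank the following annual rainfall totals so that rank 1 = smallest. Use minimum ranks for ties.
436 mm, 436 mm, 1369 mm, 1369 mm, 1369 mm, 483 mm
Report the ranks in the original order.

Sorted (ascending): 436, 436, 483, 1369, 1369, 1369
The 2 values of 436 occupy positions 1–2 → each gets rank 1.
The 3 values of 1369 occupy positions 4–6 → each gets rank 4.

1, 1, 4, 4, 4, 3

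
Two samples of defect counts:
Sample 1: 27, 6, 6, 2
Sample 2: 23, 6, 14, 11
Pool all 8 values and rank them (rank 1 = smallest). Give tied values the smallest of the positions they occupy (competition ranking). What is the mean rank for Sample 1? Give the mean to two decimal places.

Sorted (ascending): 2, 6, 6, 6, 11, 14, 23, 27
The 3 values of 6 occupy positions 2–4 → each gets rank 2.
Sample 1 values → pooled ranks: 27→8, 6→2, 6→2, 2→1
Mean rank = (8 + 2 + 2 + 1) / 4 = 3.25

3.25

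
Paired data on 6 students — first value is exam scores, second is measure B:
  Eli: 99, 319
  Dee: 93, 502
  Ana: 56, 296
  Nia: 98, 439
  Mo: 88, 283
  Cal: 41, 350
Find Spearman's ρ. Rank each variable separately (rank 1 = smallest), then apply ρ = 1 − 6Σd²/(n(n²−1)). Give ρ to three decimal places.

0.257

Ranks of variable 1: 6, 4, 2, 5, 3, 1
Ranks of variable 2: 3, 6, 2, 5, 1, 4
d = r₁ − r₂: 3, -2, 0, 0, 2, -3
d²: 9, 4, 0, 0, 4, 9; Σd² = 26
ρ = 1 − 6·26/(6·35) = 1 − 156/210 = 0.257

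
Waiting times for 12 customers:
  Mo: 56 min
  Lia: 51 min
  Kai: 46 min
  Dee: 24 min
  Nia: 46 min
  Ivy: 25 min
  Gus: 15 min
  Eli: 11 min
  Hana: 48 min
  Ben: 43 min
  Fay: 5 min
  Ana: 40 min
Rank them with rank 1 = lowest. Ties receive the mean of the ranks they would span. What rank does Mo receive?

12

Sorted (ascending): 5, 11, 15, 24, 25, 40, 43, 46, 46, 48, 51, 56
The 2 values of 46 occupy positions 8–9 → average rank (8+9)/2 = 8.5.
Mo has value 56 min → rank 12.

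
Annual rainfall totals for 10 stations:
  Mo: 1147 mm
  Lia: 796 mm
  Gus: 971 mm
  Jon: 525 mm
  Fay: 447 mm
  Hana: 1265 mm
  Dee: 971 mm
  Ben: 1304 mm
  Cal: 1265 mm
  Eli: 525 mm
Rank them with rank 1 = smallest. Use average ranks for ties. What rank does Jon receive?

Sorted (ascending): 447, 525, 525, 796, 971, 971, 1147, 1265, 1265, 1304
The 2 values of 525 occupy positions 2–3 → average rank (2+3)/2 = 2.5.
The 2 values of 971 occupy positions 5–6 → average rank (5+6)/2 = 5.5.
The 2 values of 1265 occupy positions 8–9 → average rank (8+9)/2 = 8.5.
Jon has value 525 mm → rank 2.5.

2.5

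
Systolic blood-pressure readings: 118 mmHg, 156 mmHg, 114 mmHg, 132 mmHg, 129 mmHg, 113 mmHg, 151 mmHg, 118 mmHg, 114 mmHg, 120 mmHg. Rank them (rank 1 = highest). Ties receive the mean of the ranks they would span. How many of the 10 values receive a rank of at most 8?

7

Sorted (descending): 156, 151, 132, 129, 120, 118, 118, 114, 114, 113
The 2 values of 118 occupy positions 6–7 → average rank (6+7)/2 = 6.5.
The 2 values of 114 occupy positions 8–9 → average rank (8+9)/2 = 8.5.
Ranks ≤ 8: {1, 2, 3, 4, 5, 6.5, 6.5} → 7 values.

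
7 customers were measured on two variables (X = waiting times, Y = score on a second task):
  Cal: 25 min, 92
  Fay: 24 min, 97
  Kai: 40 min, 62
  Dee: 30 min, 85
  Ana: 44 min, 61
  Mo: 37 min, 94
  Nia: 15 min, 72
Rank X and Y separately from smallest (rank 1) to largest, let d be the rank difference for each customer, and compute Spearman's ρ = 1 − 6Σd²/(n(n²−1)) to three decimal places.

-0.536

Ranks of variable 1: 3, 2, 6, 4, 7, 5, 1
Ranks of variable 2: 5, 7, 2, 4, 1, 6, 3
d = r₁ − r₂: -2, -5, 4, 0, 6, -1, -2
d²: 4, 25, 16, 0, 36, 1, 4; Σd² = 86
ρ = 1 − 6·86/(7·48) = 1 − 516/336 = -0.536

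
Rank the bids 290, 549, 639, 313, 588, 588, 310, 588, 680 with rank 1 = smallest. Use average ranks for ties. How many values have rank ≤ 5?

4

Sorted (ascending): 290, 310, 313, 549, 588, 588, 588, 639, 680
The 3 values of 588 occupy positions 5–7 → average rank 6.
Ranks ≤ 5: {1, 2, 3, 4} → 4 values.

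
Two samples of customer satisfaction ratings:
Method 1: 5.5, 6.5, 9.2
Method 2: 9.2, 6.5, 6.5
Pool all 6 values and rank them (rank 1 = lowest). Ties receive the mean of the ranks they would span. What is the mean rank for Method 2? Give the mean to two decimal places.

Sorted (ascending): 5.5, 6.5, 6.5, 6.5, 9.2, 9.2
The 3 values of 6.5 occupy positions 2–4 → average rank 3.
The 2 values of 9.2 occupy positions 5–6 → average rank (5+6)/2 = 5.5.
Method 2 values → pooled ranks: 9.2→5.5, 6.5→3, 6.5→3
Mean rank = (5.5 + 3 + 3) / 3 = 3.83

3.83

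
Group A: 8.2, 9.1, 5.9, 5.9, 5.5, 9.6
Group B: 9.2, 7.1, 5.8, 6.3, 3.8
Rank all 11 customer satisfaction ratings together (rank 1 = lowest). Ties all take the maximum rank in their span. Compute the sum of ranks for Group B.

Sorted (ascending): 3.8, 5.5, 5.8, 5.9, 5.9, 6.3, 7.1, 8.2, 9.1, 9.2, 9.6
The 2 values of 5.9 occupy positions 4–5 → each gets rank 5.
Group B values → pooled ranks: 9.2→10, 7.1→7, 5.8→3, 6.3→6, 3.8→1
Rank sum = 10 + 7 + 3 + 6 + 1 = 27

27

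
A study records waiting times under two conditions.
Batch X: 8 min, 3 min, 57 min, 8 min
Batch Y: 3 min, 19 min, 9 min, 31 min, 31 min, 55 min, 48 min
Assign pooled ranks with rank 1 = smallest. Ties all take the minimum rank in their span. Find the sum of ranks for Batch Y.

Sorted (ascending): 3, 3, 8, 8, 9, 19, 31, 31, 48, 55, 57
The 2 values of 3 occupy positions 1–2 → each gets rank 1.
The 2 values of 8 occupy positions 3–4 → each gets rank 3.
The 2 values of 31 occupy positions 7–8 → each gets rank 7.
Batch Y values → pooled ranks: 3→1, 19→6, 9→5, 31→7, 31→7, 55→10, 48→9
Rank sum = 1 + 6 + 5 + 7 + 7 + 10 + 9 = 45

45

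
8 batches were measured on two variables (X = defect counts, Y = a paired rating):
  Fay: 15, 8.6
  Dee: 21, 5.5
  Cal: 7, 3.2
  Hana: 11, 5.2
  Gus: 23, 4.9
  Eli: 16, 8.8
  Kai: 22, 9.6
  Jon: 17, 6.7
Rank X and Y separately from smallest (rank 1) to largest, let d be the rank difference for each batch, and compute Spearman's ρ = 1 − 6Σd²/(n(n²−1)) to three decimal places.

0.286

Ranks of variable 1: 3, 6, 1, 2, 8, 4, 7, 5
Ranks of variable 2: 6, 4, 1, 3, 2, 7, 8, 5
d = r₁ − r₂: -3, 2, 0, -1, 6, -3, -1, 0
d²: 9, 4, 0, 1, 36, 9, 1, 0; Σd² = 60
ρ = 1 − 6·60/(8·63) = 1 − 360/504 = 0.286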